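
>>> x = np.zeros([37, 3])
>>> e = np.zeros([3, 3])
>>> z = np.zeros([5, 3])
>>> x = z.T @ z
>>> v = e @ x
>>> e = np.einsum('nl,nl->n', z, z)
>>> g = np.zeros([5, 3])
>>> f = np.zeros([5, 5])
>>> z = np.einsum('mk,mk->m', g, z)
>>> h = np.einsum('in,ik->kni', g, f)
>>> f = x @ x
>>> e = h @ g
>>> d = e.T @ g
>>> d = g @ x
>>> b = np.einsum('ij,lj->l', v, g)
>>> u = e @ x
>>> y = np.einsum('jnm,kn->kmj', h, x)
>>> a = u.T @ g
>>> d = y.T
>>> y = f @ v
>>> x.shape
(3, 3)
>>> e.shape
(5, 3, 3)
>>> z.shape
(5,)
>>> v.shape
(3, 3)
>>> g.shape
(5, 3)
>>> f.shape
(3, 3)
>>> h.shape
(5, 3, 5)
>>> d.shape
(5, 5, 3)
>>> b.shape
(5,)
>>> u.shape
(5, 3, 3)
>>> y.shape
(3, 3)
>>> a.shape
(3, 3, 3)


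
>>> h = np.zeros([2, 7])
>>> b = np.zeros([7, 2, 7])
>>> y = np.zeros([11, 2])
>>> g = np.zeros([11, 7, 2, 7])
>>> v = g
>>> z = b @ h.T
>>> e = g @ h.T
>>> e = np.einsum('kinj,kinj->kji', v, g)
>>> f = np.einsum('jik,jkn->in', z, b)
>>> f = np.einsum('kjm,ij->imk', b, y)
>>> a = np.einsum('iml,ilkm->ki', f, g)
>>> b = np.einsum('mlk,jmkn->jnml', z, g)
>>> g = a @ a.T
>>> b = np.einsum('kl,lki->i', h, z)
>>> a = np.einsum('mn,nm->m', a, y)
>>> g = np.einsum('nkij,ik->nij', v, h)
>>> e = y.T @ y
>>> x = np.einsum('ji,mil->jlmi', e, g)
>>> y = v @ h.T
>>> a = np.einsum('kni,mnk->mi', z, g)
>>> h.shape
(2, 7)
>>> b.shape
(2,)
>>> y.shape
(11, 7, 2, 2)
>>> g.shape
(11, 2, 7)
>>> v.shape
(11, 7, 2, 7)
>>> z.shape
(7, 2, 2)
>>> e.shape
(2, 2)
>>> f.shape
(11, 7, 7)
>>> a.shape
(11, 2)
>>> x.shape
(2, 7, 11, 2)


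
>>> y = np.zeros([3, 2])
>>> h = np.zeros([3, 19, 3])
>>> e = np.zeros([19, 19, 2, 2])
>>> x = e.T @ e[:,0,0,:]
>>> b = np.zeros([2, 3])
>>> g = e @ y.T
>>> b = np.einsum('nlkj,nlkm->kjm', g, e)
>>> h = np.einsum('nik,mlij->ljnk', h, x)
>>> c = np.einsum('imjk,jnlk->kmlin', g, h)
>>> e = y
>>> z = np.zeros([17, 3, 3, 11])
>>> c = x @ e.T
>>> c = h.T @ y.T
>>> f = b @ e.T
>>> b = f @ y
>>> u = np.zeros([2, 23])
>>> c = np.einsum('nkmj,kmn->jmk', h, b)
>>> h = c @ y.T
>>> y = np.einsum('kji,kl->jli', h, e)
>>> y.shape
(3, 2, 3)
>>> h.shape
(3, 3, 3)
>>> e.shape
(3, 2)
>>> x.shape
(2, 2, 19, 2)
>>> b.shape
(2, 3, 2)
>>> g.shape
(19, 19, 2, 3)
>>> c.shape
(3, 3, 2)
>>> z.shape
(17, 3, 3, 11)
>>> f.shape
(2, 3, 3)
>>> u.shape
(2, 23)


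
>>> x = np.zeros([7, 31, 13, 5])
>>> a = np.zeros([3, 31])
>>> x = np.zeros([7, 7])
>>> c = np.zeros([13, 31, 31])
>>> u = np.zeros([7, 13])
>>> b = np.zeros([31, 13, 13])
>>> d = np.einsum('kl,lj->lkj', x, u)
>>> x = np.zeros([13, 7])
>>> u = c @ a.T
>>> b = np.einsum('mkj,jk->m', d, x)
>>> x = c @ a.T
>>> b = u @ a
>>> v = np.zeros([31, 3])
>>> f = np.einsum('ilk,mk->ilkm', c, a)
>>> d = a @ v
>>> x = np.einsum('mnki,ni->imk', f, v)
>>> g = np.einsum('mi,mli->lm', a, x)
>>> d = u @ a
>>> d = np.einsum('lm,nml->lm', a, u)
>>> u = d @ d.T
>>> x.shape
(3, 13, 31)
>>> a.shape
(3, 31)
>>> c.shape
(13, 31, 31)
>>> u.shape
(3, 3)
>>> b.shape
(13, 31, 31)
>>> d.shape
(3, 31)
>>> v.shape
(31, 3)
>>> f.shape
(13, 31, 31, 3)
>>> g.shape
(13, 3)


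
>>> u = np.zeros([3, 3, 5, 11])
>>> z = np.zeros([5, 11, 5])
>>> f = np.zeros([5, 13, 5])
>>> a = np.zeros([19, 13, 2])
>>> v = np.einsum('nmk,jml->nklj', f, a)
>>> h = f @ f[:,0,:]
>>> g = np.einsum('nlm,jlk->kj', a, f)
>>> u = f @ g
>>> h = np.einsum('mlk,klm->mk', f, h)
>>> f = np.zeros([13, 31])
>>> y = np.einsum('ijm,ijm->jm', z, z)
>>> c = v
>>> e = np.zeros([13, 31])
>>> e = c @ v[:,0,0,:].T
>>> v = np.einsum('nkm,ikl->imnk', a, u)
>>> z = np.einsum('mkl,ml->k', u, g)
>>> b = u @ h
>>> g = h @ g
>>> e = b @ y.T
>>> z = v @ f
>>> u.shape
(5, 13, 5)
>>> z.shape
(5, 2, 19, 31)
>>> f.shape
(13, 31)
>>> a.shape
(19, 13, 2)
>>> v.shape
(5, 2, 19, 13)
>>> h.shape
(5, 5)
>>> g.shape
(5, 5)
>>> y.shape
(11, 5)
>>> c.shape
(5, 5, 2, 19)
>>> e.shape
(5, 13, 11)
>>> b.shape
(5, 13, 5)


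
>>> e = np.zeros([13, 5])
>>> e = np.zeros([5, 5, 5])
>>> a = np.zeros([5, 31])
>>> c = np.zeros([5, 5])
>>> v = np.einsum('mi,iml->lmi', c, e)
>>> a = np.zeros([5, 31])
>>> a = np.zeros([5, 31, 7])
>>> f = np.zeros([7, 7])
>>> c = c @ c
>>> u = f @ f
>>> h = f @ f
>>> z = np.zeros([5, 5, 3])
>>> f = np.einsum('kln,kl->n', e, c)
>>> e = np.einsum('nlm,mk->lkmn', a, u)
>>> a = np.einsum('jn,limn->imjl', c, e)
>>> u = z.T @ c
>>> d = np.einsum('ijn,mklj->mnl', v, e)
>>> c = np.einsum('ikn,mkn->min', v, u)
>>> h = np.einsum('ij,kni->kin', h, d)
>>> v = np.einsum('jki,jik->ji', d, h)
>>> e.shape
(31, 7, 7, 5)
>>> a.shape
(7, 7, 5, 31)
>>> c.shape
(3, 5, 5)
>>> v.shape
(31, 7)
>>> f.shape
(5,)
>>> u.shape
(3, 5, 5)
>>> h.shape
(31, 7, 5)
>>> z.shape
(5, 5, 3)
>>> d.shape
(31, 5, 7)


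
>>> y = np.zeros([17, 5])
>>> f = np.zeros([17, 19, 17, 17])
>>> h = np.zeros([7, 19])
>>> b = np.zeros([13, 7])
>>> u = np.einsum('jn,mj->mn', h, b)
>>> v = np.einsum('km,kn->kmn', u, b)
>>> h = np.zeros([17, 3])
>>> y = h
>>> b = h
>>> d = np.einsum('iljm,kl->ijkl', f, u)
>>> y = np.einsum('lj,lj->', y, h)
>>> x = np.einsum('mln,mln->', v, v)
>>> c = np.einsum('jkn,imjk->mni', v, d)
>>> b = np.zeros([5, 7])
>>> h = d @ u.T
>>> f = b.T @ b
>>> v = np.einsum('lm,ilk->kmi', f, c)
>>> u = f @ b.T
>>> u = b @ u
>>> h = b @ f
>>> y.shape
()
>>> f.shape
(7, 7)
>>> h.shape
(5, 7)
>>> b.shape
(5, 7)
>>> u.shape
(5, 5)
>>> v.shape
(17, 7, 17)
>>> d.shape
(17, 17, 13, 19)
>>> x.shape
()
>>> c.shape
(17, 7, 17)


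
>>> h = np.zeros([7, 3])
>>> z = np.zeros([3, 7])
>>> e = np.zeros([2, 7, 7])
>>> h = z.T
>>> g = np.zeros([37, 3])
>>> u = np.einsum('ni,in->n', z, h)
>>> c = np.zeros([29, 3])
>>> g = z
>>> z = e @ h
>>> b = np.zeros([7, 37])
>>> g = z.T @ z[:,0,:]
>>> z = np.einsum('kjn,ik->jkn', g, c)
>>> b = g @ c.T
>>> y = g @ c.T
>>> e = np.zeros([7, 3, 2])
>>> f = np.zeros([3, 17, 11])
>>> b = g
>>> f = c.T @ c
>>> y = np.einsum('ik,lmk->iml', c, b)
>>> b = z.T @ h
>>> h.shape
(7, 3)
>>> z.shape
(7, 3, 3)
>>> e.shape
(7, 3, 2)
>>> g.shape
(3, 7, 3)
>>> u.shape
(3,)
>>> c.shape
(29, 3)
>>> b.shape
(3, 3, 3)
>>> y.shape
(29, 7, 3)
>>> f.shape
(3, 3)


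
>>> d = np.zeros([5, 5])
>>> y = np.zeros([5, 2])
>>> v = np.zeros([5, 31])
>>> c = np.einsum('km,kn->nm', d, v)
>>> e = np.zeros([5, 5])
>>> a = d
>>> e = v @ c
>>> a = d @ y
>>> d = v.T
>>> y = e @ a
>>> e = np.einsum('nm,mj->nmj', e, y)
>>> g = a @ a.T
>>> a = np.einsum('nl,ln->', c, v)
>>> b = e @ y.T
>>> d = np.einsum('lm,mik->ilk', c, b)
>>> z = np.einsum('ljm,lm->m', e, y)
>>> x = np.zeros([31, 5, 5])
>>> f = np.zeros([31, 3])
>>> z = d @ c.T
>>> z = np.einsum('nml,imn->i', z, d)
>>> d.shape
(5, 31, 5)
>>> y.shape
(5, 2)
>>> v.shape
(5, 31)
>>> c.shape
(31, 5)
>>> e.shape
(5, 5, 2)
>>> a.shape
()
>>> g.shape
(5, 5)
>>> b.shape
(5, 5, 5)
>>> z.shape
(5,)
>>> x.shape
(31, 5, 5)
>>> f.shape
(31, 3)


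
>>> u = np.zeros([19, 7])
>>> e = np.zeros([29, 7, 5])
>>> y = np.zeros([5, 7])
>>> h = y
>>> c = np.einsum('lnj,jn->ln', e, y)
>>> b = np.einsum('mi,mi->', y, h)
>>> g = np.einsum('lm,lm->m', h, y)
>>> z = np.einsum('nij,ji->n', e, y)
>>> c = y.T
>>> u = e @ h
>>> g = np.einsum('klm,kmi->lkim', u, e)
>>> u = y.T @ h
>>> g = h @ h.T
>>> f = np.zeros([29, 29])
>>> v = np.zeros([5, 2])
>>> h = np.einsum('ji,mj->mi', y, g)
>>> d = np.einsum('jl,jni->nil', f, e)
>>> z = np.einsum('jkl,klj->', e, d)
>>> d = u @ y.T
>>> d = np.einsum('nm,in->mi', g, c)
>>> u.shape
(7, 7)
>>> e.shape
(29, 7, 5)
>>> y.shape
(5, 7)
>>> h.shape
(5, 7)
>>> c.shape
(7, 5)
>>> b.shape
()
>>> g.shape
(5, 5)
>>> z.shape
()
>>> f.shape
(29, 29)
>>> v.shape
(5, 2)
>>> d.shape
(5, 7)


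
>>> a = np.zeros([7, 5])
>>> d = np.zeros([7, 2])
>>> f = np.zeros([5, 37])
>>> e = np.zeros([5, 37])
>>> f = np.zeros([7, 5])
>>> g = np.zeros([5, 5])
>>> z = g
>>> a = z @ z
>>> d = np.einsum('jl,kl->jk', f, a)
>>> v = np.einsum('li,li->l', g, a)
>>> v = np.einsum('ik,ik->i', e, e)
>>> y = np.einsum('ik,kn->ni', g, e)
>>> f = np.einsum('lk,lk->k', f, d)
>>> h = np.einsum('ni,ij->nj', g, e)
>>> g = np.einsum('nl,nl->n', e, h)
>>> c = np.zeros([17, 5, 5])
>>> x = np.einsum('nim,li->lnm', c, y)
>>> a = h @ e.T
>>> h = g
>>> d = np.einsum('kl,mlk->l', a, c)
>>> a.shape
(5, 5)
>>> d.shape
(5,)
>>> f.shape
(5,)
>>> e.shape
(5, 37)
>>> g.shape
(5,)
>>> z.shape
(5, 5)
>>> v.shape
(5,)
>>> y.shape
(37, 5)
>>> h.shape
(5,)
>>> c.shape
(17, 5, 5)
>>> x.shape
(37, 17, 5)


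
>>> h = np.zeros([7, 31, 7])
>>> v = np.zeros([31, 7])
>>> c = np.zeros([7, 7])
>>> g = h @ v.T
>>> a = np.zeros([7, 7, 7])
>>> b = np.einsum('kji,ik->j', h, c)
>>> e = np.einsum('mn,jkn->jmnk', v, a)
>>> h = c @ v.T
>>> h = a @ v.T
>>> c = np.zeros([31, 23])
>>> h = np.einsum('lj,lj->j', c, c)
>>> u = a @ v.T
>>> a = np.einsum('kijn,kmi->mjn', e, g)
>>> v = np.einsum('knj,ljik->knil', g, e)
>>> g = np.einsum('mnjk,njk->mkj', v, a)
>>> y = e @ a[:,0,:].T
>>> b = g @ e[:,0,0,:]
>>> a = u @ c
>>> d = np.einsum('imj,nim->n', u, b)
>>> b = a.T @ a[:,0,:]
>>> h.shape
(23,)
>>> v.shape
(7, 31, 7, 7)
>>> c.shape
(31, 23)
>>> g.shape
(7, 7, 7)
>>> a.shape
(7, 7, 23)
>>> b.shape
(23, 7, 23)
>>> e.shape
(7, 31, 7, 7)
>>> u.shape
(7, 7, 31)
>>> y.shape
(7, 31, 7, 31)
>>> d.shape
(7,)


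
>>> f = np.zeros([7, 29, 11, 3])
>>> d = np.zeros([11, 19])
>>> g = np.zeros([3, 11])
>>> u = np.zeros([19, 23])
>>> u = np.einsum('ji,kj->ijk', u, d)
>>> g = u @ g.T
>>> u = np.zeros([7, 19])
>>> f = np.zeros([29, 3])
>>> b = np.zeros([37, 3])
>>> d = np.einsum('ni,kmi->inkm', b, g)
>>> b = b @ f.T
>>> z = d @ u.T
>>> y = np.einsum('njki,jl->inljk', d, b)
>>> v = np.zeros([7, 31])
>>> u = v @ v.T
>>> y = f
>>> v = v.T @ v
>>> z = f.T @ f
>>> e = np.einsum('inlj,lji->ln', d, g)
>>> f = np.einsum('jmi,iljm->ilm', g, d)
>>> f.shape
(3, 37, 19)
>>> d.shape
(3, 37, 23, 19)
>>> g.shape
(23, 19, 3)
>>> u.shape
(7, 7)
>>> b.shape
(37, 29)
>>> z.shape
(3, 3)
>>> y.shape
(29, 3)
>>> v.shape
(31, 31)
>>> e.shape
(23, 37)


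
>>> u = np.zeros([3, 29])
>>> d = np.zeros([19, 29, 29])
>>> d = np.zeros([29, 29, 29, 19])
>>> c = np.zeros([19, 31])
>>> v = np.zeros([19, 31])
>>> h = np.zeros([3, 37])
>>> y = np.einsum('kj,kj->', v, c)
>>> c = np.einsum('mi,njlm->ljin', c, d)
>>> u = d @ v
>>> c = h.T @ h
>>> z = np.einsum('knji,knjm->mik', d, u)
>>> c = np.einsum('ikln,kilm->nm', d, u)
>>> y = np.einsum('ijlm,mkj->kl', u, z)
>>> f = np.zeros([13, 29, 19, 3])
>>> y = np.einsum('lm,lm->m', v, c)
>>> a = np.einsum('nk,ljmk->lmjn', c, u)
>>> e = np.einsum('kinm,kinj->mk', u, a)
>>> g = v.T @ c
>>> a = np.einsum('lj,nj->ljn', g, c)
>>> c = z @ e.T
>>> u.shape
(29, 29, 29, 31)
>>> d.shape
(29, 29, 29, 19)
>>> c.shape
(31, 19, 31)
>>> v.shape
(19, 31)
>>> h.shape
(3, 37)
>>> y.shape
(31,)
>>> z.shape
(31, 19, 29)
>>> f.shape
(13, 29, 19, 3)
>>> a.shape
(31, 31, 19)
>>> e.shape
(31, 29)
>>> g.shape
(31, 31)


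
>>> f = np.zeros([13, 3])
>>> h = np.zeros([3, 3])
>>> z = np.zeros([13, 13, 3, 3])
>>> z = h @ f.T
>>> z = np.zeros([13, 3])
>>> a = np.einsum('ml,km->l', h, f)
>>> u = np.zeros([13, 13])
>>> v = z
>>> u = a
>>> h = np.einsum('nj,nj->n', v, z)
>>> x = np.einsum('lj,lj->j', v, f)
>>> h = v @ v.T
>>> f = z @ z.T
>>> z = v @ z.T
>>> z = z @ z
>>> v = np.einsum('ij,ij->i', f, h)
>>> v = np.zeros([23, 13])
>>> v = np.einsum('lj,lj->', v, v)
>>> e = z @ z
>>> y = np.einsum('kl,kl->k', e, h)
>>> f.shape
(13, 13)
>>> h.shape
(13, 13)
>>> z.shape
(13, 13)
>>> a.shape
(3,)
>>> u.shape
(3,)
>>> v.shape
()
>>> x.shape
(3,)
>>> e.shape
(13, 13)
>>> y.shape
(13,)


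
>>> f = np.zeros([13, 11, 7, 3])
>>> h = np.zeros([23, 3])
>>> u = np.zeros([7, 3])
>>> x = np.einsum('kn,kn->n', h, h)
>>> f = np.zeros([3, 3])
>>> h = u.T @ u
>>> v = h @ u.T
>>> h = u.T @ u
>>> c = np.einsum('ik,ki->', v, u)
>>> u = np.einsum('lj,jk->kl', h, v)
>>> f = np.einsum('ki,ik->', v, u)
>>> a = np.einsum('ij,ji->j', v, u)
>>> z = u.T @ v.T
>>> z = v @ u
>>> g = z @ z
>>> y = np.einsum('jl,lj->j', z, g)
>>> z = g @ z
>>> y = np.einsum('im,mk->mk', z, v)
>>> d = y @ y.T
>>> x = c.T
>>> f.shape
()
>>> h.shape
(3, 3)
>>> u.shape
(7, 3)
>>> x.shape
()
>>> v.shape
(3, 7)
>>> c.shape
()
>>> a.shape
(7,)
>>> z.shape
(3, 3)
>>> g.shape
(3, 3)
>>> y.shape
(3, 7)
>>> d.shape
(3, 3)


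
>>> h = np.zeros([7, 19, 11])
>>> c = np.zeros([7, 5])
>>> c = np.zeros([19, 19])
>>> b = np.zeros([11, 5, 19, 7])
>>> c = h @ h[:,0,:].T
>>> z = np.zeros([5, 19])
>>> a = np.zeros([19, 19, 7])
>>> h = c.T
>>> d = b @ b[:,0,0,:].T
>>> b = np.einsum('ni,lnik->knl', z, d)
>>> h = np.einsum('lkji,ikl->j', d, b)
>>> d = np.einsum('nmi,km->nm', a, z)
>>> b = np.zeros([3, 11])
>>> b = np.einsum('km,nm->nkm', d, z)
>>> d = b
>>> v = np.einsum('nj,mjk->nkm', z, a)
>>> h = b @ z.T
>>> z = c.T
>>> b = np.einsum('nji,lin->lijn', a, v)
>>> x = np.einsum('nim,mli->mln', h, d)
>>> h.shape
(5, 19, 5)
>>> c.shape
(7, 19, 7)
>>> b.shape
(5, 7, 19, 19)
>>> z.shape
(7, 19, 7)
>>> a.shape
(19, 19, 7)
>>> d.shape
(5, 19, 19)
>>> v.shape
(5, 7, 19)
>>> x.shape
(5, 19, 5)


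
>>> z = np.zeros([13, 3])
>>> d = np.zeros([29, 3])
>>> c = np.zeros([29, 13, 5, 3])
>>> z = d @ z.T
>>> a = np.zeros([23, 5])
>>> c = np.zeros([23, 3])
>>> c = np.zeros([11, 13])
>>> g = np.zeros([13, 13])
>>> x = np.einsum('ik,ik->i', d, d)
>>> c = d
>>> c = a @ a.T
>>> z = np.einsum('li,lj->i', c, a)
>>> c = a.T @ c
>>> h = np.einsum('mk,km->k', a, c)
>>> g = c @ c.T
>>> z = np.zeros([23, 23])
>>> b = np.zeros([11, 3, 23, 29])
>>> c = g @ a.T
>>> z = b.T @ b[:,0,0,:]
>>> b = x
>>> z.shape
(29, 23, 3, 29)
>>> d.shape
(29, 3)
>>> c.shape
(5, 23)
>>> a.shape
(23, 5)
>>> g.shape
(5, 5)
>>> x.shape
(29,)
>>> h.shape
(5,)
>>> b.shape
(29,)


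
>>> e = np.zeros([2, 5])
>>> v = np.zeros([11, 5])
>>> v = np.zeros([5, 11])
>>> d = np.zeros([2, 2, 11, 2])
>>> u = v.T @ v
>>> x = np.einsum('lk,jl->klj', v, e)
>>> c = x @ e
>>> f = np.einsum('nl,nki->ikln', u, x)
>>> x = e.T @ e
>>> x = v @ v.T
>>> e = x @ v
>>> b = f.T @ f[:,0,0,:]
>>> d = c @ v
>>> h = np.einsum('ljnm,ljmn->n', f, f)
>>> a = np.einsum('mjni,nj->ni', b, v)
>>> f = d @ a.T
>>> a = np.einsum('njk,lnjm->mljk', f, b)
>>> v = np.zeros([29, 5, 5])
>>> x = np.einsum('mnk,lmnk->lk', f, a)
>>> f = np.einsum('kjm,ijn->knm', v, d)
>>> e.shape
(5, 11)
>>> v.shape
(29, 5, 5)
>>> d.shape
(11, 5, 11)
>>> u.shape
(11, 11)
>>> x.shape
(11, 5)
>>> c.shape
(11, 5, 5)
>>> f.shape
(29, 11, 5)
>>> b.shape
(11, 11, 5, 11)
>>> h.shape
(11,)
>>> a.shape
(11, 11, 5, 5)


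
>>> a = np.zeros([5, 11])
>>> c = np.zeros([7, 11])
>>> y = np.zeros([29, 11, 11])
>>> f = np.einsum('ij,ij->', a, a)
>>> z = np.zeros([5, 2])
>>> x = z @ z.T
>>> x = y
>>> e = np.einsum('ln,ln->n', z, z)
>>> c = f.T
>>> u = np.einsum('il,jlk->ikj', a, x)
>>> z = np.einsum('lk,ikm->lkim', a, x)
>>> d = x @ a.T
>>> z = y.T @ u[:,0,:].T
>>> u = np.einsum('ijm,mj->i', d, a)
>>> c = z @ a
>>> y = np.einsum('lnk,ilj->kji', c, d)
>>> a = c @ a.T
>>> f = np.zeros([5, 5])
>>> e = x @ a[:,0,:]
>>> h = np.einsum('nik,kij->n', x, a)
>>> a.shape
(11, 11, 5)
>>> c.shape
(11, 11, 11)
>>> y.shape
(11, 5, 29)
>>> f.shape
(5, 5)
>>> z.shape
(11, 11, 5)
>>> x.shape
(29, 11, 11)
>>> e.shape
(29, 11, 5)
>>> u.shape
(29,)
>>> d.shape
(29, 11, 5)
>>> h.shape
(29,)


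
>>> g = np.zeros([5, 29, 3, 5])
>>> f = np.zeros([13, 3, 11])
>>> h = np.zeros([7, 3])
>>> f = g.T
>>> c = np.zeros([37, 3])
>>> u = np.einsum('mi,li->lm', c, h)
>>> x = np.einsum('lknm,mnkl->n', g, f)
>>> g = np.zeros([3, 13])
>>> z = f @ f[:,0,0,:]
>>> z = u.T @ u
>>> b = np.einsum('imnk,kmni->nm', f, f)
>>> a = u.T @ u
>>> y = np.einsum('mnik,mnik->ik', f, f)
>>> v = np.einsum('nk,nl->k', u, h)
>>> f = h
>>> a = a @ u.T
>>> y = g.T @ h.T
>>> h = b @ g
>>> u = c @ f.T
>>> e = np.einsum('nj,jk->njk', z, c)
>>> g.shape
(3, 13)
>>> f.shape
(7, 3)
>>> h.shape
(29, 13)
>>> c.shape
(37, 3)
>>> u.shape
(37, 7)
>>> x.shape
(3,)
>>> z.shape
(37, 37)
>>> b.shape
(29, 3)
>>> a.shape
(37, 7)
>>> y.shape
(13, 7)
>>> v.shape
(37,)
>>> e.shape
(37, 37, 3)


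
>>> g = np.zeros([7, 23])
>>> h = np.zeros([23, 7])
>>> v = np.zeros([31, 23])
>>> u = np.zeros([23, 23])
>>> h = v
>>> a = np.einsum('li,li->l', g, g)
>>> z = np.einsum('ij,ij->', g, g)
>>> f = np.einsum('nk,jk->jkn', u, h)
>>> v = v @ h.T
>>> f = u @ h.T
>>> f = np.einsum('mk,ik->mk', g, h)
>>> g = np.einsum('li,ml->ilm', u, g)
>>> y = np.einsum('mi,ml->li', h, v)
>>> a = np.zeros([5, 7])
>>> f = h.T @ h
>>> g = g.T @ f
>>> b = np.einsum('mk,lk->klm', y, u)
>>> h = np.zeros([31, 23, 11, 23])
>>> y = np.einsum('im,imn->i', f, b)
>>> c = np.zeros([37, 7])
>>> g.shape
(7, 23, 23)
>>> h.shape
(31, 23, 11, 23)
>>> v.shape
(31, 31)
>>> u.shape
(23, 23)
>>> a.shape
(5, 7)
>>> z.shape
()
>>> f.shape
(23, 23)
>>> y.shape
(23,)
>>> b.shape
(23, 23, 31)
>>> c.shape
(37, 7)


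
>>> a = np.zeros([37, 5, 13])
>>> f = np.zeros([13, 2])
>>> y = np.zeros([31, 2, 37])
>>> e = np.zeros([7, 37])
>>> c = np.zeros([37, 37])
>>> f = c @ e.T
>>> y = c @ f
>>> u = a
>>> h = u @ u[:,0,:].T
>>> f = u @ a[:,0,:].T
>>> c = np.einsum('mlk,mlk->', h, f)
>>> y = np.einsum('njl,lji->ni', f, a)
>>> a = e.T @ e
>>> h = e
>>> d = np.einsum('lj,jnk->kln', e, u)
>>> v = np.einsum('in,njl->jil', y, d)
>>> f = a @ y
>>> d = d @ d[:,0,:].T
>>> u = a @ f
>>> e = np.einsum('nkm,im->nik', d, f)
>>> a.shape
(37, 37)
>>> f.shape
(37, 13)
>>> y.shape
(37, 13)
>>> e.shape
(13, 37, 7)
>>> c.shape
()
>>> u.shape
(37, 13)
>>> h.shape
(7, 37)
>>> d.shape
(13, 7, 13)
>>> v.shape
(7, 37, 5)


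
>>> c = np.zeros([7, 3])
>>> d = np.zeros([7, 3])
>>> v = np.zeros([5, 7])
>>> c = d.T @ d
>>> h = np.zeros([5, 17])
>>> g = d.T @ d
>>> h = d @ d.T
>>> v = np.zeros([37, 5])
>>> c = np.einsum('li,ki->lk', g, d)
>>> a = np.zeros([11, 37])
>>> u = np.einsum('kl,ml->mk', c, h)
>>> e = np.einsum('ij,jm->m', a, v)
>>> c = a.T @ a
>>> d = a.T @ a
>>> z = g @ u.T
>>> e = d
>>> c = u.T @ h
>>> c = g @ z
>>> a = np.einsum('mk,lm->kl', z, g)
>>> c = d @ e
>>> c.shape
(37, 37)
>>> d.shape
(37, 37)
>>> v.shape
(37, 5)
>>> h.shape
(7, 7)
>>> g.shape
(3, 3)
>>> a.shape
(7, 3)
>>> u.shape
(7, 3)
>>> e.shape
(37, 37)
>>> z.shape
(3, 7)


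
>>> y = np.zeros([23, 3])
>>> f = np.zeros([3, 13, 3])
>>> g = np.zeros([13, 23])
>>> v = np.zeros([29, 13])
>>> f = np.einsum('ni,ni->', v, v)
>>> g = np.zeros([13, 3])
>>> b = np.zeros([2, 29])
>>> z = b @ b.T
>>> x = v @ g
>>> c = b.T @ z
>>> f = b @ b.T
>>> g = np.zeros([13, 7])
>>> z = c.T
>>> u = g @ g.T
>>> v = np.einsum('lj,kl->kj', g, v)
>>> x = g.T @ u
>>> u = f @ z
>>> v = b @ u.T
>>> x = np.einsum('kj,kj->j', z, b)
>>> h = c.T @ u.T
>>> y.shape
(23, 3)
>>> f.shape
(2, 2)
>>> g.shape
(13, 7)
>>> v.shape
(2, 2)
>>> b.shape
(2, 29)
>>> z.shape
(2, 29)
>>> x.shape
(29,)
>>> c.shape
(29, 2)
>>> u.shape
(2, 29)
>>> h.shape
(2, 2)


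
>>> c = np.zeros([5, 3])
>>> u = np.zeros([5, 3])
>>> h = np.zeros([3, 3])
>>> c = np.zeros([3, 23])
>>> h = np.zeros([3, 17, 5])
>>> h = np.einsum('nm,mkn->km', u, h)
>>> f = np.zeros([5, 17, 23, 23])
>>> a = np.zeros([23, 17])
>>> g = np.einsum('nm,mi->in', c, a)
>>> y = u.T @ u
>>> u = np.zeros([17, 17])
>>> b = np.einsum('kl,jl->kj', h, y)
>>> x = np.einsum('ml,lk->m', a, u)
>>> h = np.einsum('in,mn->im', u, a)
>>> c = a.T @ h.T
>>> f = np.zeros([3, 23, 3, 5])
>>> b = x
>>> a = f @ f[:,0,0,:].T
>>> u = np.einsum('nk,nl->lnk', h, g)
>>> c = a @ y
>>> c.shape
(3, 23, 3, 3)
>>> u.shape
(3, 17, 23)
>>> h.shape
(17, 23)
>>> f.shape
(3, 23, 3, 5)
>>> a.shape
(3, 23, 3, 3)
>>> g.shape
(17, 3)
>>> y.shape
(3, 3)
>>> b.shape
(23,)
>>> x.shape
(23,)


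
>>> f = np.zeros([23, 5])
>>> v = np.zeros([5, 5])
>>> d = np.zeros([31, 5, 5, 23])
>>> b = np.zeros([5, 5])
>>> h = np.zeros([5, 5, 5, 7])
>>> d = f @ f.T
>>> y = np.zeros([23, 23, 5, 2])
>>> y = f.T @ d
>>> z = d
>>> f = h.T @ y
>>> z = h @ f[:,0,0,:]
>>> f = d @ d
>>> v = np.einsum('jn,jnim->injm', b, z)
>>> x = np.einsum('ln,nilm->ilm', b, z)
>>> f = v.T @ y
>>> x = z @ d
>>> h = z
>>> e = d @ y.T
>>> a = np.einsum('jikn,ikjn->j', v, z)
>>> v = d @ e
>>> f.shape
(23, 5, 5, 23)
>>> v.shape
(23, 5)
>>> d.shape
(23, 23)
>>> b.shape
(5, 5)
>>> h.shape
(5, 5, 5, 23)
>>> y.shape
(5, 23)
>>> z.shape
(5, 5, 5, 23)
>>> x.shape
(5, 5, 5, 23)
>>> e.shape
(23, 5)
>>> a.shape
(5,)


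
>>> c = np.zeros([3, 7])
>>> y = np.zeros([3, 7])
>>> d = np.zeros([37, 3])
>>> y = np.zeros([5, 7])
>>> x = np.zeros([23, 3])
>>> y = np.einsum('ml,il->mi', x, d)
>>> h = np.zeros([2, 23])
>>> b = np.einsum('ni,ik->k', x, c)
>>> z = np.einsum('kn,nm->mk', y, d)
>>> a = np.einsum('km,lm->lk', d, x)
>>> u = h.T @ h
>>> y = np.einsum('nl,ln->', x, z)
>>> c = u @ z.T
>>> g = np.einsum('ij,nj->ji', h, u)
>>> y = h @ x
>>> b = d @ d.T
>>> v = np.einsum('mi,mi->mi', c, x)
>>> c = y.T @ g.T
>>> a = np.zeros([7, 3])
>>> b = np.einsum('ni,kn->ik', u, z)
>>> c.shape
(3, 23)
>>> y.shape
(2, 3)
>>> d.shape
(37, 3)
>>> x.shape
(23, 3)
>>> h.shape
(2, 23)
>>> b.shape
(23, 3)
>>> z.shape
(3, 23)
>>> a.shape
(7, 3)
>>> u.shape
(23, 23)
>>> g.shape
(23, 2)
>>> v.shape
(23, 3)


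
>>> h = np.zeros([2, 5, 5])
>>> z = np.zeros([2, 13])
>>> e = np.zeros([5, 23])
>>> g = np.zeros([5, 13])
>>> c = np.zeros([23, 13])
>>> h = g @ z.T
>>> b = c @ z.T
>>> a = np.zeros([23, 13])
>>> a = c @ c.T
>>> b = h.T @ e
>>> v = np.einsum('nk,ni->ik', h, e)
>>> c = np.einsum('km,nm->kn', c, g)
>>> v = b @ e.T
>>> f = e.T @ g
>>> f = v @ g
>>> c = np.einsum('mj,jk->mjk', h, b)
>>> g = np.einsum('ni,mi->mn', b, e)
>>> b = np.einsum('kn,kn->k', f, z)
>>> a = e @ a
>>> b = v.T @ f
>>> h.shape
(5, 2)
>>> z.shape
(2, 13)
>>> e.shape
(5, 23)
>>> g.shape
(5, 2)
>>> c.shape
(5, 2, 23)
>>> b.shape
(5, 13)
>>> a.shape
(5, 23)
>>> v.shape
(2, 5)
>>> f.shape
(2, 13)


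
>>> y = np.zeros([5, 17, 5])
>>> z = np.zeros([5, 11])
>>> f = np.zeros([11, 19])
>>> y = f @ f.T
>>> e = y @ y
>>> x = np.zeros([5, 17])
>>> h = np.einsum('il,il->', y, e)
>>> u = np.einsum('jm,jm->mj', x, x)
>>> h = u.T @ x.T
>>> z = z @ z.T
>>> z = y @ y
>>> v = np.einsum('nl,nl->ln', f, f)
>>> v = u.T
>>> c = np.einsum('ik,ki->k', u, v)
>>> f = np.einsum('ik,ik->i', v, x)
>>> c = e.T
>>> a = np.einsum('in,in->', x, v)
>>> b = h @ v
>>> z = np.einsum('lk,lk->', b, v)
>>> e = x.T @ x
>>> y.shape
(11, 11)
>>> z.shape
()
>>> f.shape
(5,)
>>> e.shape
(17, 17)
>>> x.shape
(5, 17)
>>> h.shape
(5, 5)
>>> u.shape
(17, 5)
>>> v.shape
(5, 17)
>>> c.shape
(11, 11)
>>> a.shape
()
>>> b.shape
(5, 17)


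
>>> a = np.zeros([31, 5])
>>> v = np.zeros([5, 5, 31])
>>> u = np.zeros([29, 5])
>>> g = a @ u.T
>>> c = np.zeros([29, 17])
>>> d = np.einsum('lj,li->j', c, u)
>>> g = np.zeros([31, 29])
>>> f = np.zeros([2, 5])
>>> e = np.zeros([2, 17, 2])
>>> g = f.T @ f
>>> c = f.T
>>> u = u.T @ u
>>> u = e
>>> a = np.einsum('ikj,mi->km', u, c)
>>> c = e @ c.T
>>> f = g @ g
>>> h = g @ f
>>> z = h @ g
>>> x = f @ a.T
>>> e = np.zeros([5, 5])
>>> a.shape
(17, 5)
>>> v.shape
(5, 5, 31)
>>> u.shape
(2, 17, 2)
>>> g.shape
(5, 5)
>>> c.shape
(2, 17, 5)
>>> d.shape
(17,)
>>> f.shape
(5, 5)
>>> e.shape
(5, 5)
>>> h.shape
(5, 5)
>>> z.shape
(5, 5)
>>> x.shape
(5, 17)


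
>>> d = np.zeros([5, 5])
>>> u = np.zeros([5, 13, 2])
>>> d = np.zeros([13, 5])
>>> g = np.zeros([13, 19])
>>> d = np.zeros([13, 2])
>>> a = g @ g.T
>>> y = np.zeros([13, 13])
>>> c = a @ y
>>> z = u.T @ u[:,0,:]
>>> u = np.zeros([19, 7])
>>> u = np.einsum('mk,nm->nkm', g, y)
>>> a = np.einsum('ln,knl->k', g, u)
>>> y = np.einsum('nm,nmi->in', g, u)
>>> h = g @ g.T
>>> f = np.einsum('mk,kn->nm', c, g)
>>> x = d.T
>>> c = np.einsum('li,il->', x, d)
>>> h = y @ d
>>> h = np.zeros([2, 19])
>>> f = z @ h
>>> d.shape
(13, 2)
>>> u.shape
(13, 19, 13)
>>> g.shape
(13, 19)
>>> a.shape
(13,)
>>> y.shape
(13, 13)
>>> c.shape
()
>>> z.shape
(2, 13, 2)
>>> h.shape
(2, 19)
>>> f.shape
(2, 13, 19)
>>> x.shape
(2, 13)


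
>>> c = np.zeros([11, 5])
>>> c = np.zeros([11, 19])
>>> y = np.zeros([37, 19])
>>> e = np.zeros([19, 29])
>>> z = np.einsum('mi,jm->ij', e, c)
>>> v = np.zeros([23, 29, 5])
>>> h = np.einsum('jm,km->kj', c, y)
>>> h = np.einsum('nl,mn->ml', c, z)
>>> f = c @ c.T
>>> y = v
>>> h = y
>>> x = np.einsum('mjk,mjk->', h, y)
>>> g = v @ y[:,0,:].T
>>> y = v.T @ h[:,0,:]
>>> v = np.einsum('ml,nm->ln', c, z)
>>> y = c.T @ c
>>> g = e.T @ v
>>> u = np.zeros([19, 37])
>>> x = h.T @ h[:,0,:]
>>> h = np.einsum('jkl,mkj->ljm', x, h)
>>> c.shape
(11, 19)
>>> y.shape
(19, 19)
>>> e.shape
(19, 29)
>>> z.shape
(29, 11)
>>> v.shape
(19, 29)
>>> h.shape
(5, 5, 23)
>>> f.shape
(11, 11)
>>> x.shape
(5, 29, 5)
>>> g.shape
(29, 29)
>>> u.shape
(19, 37)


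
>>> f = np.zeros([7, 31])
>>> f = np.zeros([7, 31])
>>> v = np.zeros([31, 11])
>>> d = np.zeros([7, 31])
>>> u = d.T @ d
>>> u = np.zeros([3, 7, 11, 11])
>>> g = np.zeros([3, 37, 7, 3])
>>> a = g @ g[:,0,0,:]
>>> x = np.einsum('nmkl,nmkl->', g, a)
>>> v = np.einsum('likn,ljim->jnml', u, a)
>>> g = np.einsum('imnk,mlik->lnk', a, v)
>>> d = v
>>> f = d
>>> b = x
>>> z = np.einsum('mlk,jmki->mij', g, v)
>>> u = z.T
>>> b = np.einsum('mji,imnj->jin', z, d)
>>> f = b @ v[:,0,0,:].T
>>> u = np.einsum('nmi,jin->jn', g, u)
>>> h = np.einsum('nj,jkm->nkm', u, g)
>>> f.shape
(3, 37, 37)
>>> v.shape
(37, 11, 3, 3)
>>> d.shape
(37, 11, 3, 3)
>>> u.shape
(37, 11)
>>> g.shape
(11, 7, 3)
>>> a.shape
(3, 37, 7, 3)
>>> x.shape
()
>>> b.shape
(3, 37, 3)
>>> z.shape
(11, 3, 37)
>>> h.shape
(37, 7, 3)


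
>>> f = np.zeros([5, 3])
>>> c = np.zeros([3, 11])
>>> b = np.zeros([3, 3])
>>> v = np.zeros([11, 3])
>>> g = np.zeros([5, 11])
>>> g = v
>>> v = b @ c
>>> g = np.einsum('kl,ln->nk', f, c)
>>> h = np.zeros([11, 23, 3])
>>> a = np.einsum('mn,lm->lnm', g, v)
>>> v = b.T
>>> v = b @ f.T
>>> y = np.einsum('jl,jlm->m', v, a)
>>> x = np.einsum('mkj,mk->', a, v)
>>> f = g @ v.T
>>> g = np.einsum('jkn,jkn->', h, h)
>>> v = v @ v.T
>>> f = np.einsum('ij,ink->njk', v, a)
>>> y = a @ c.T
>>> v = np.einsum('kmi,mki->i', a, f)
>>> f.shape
(5, 3, 11)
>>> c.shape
(3, 11)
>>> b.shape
(3, 3)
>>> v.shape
(11,)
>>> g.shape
()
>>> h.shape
(11, 23, 3)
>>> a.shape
(3, 5, 11)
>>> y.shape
(3, 5, 3)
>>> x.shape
()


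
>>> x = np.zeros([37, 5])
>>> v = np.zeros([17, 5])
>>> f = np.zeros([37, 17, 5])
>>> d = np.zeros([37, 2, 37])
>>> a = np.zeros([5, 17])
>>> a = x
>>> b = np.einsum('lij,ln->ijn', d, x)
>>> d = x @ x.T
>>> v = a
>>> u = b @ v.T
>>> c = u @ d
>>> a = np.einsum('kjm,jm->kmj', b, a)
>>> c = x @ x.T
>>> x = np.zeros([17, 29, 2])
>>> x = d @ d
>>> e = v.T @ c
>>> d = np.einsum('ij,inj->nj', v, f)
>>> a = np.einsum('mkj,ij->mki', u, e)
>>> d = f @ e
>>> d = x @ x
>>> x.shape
(37, 37)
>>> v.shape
(37, 5)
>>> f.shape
(37, 17, 5)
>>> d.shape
(37, 37)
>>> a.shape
(2, 37, 5)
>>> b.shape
(2, 37, 5)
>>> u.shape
(2, 37, 37)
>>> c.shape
(37, 37)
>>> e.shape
(5, 37)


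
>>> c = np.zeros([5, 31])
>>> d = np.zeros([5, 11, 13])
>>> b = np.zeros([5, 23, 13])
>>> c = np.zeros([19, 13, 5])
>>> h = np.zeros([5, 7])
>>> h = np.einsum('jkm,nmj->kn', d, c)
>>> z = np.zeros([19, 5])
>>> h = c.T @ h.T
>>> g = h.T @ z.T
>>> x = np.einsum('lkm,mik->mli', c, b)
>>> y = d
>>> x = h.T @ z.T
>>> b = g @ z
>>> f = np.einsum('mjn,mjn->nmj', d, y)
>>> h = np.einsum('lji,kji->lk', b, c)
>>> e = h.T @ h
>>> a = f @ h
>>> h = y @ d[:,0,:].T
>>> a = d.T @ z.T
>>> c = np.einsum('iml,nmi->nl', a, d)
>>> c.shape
(5, 19)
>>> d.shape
(5, 11, 13)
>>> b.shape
(11, 13, 5)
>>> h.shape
(5, 11, 5)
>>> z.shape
(19, 5)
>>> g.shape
(11, 13, 19)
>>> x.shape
(11, 13, 19)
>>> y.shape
(5, 11, 13)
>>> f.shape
(13, 5, 11)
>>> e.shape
(19, 19)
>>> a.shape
(13, 11, 19)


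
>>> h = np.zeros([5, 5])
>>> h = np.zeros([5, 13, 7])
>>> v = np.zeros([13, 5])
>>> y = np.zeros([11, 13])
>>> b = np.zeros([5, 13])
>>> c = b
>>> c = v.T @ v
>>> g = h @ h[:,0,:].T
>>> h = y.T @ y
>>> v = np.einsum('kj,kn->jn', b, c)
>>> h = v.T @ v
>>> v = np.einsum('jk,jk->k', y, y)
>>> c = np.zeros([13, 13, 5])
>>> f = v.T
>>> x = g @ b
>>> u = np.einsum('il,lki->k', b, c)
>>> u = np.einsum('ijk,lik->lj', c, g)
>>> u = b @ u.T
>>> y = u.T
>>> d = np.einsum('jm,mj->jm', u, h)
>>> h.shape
(5, 5)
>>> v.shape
(13,)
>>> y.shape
(5, 5)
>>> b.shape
(5, 13)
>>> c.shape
(13, 13, 5)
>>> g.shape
(5, 13, 5)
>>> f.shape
(13,)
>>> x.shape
(5, 13, 13)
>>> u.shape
(5, 5)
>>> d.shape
(5, 5)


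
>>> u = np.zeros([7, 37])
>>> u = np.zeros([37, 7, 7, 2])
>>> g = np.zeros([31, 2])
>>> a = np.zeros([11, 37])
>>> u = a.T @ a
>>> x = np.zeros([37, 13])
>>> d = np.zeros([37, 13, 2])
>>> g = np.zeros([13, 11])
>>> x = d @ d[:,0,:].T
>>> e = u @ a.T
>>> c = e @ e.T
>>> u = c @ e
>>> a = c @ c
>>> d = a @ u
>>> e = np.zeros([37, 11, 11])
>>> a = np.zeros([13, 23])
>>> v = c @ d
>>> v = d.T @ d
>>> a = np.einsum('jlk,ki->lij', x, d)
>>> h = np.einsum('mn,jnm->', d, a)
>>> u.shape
(37, 11)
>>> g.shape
(13, 11)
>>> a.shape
(13, 11, 37)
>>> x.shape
(37, 13, 37)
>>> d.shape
(37, 11)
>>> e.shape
(37, 11, 11)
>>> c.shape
(37, 37)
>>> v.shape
(11, 11)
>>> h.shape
()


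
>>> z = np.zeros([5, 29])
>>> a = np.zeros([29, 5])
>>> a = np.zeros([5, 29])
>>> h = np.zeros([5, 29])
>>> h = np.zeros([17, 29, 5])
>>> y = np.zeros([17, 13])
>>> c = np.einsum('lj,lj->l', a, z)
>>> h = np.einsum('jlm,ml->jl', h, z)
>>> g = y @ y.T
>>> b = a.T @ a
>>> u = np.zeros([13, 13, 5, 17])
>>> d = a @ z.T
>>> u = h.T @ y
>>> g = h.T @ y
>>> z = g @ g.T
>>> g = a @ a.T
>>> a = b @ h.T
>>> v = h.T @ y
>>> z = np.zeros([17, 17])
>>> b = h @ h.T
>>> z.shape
(17, 17)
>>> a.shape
(29, 17)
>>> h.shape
(17, 29)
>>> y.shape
(17, 13)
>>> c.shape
(5,)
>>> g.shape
(5, 5)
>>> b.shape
(17, 17)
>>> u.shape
(29, 13)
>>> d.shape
(5, 5)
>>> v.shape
(29, 13)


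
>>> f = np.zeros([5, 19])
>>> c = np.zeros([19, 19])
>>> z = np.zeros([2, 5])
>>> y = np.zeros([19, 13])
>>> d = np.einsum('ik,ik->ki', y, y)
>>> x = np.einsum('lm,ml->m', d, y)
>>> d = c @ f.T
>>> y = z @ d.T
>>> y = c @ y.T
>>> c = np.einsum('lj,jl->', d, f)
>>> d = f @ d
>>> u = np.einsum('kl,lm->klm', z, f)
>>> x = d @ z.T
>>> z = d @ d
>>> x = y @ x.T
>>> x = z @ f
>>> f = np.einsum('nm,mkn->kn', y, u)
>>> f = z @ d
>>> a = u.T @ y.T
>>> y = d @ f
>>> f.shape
(5, 5)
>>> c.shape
()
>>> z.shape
(5, 5)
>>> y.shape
(5, 5)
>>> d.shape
(5, 5)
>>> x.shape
(5, 19)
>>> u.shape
(2, 5, 19)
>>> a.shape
(19, 5, 19)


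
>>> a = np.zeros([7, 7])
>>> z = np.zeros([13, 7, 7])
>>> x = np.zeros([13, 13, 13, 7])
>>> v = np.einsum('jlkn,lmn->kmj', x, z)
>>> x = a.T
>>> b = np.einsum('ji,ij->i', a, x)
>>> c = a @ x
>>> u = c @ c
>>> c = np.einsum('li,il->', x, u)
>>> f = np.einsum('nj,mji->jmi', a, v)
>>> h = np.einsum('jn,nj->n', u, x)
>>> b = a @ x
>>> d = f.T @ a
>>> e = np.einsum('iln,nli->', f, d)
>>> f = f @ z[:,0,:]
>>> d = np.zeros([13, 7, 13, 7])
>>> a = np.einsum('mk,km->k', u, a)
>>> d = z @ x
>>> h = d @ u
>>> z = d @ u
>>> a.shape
(7,)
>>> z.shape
(13, 7, 7)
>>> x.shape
(7, 7)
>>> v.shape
(13, 7, 13)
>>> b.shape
(7, 7)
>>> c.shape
()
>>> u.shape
(7, 7)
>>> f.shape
(7, 13, 7)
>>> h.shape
(13, 7, 7)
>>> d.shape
(13, 7, 7)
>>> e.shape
()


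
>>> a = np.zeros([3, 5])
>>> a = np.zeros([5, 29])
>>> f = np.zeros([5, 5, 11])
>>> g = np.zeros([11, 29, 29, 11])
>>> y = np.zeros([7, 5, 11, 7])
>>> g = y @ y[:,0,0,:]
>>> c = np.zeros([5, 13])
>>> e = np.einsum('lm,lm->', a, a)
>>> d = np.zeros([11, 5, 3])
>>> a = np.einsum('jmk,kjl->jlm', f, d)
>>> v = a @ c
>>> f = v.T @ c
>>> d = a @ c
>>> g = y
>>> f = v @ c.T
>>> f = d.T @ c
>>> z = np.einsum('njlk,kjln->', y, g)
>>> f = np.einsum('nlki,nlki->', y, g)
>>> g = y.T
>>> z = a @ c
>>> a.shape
(5, 3, 5)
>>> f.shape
()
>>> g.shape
(7, 11, 5, 7)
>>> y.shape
(7, 5, 11, 7)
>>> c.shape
(5, 13)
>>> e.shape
()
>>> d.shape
(5, 3, 13)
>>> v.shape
(5, 3, 13)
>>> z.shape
(5, 3, 13)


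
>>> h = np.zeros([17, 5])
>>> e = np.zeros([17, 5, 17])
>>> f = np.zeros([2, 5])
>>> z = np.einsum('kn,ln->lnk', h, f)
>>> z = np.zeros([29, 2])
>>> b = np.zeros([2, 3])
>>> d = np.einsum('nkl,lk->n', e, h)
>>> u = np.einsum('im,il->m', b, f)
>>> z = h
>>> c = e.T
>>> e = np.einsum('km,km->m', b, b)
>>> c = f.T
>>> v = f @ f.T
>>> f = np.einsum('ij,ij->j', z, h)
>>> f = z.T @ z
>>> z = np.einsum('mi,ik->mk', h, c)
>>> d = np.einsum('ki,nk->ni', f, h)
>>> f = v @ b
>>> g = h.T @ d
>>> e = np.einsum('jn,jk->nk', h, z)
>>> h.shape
(17, 5)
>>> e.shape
(5, 2)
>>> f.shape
(2, 3)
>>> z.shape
(17, 2)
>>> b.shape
(2, 3)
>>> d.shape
(17, 5)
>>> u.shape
(3,)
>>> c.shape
(5, 2)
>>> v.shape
(2, 2)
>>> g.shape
(5, 5)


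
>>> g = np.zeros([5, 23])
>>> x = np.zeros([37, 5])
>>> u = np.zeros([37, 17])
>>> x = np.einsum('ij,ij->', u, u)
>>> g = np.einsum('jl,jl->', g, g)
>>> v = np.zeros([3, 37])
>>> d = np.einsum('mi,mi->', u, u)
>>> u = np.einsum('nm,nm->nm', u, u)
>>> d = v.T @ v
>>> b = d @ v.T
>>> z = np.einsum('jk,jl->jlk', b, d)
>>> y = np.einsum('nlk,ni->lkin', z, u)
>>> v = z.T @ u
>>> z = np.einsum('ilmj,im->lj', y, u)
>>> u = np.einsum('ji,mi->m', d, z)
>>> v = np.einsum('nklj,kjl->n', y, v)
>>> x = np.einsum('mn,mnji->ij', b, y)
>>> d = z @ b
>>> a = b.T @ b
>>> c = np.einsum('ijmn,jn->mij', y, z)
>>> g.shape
()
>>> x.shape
(37, 17)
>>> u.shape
(3,)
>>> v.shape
(37,)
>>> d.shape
(3, 3)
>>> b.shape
(37, 3)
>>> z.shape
(3, 37)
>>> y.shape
(37, 3, 17, 37)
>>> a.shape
(3, 3)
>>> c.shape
(17, 37, 3)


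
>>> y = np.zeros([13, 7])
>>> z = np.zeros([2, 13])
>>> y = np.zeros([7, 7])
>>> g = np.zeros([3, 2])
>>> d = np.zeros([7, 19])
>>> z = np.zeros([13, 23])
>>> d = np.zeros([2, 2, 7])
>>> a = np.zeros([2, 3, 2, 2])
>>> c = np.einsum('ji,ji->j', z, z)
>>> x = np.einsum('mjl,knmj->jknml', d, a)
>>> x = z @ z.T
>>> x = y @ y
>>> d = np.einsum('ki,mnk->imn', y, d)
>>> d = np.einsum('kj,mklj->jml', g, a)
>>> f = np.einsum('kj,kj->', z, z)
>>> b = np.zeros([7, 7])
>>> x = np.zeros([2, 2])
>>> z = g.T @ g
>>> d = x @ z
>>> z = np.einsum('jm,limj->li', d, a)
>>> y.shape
(7, 7)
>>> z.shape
(2, 3)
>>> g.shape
(3, 2)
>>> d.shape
(2, 2)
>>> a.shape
(2, 3, 2, 2)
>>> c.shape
(13,)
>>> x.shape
(2, 2)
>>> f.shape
()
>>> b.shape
(7, 7)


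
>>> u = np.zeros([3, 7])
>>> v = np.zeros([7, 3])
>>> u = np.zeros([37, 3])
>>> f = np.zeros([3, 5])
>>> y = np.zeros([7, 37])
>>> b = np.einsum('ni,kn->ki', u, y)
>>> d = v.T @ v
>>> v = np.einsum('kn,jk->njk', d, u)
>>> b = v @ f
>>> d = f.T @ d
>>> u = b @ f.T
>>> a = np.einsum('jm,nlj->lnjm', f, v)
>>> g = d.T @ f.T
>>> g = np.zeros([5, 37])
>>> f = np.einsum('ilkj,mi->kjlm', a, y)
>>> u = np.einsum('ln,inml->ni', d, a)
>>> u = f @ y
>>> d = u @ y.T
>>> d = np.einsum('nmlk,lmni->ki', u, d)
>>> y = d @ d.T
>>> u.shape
(3, 5, 3, 37)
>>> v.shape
(3, 37, 3)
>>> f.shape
(3, 5, 3, 7)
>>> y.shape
(37, 37)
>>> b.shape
(3, 37, 5)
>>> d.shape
(37, 7)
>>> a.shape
(37, 3, 3, 5)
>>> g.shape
(5, 37)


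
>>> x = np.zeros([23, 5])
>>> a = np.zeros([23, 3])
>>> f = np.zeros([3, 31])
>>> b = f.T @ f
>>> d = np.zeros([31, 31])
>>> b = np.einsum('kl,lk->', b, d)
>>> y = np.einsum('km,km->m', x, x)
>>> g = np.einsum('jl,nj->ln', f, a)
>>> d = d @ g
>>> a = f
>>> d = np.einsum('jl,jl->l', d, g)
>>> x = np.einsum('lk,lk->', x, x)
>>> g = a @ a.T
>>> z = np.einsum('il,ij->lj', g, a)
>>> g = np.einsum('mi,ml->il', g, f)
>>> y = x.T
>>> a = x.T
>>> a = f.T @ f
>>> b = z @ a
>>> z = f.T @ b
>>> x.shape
()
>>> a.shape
(31, 31)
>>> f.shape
(3, 31)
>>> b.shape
(3, 31)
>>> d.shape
(23,)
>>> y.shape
()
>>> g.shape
(3, 31)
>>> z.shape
(31, 31)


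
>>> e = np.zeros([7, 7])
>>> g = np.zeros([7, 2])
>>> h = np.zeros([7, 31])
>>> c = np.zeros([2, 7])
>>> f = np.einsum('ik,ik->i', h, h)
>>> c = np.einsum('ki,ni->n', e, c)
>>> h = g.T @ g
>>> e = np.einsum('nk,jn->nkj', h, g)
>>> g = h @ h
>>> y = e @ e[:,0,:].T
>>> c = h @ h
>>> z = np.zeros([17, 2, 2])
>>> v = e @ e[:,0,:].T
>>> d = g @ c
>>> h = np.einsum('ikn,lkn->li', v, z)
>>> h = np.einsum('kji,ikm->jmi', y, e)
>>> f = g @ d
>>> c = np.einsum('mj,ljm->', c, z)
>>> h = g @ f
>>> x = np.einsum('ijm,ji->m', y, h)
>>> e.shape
(2, 2, 7)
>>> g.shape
(2, 2)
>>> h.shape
(2, 2)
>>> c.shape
()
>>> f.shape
(2, 2)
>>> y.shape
(2, 2, 2)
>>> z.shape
(17, 2, 2)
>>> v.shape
(2, 2, 2)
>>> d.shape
(2, 2)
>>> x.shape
(2,)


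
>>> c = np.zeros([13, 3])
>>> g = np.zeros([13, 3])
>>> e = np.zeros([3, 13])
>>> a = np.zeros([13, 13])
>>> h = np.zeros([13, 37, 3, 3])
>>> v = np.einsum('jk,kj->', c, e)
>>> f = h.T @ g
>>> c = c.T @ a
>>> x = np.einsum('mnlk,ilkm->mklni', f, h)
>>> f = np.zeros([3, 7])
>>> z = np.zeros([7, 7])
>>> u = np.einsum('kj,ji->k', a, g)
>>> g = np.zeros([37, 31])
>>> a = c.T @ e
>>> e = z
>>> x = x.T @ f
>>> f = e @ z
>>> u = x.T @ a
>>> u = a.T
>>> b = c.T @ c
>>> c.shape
(3, 13)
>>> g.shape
(37, 31)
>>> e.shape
(7, 7)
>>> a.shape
(13, 13)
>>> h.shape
(13, 37, 3, 3)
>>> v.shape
()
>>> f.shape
(7, 7)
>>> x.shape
(13, 3, 37, 3, 7)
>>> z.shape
(7, 7)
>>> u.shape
(13, 13)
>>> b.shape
(13, 13)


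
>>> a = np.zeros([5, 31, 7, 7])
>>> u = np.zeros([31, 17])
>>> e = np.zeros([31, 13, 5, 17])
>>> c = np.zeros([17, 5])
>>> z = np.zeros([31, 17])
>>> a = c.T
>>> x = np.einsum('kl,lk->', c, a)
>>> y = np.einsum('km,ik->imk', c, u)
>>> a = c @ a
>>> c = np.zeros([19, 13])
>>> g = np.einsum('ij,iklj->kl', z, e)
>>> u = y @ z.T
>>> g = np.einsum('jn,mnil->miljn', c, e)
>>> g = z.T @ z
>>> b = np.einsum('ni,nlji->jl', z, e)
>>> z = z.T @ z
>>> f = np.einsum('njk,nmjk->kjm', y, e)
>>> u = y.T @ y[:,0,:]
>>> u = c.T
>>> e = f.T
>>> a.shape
(17, 17)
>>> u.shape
(13, 19)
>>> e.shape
(13, 5, 17)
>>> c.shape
(19, 13)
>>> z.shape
(17, 17)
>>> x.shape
()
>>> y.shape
(31, 5, 17)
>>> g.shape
(17, 17)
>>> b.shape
(5, 13)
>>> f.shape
(17, 5, 13)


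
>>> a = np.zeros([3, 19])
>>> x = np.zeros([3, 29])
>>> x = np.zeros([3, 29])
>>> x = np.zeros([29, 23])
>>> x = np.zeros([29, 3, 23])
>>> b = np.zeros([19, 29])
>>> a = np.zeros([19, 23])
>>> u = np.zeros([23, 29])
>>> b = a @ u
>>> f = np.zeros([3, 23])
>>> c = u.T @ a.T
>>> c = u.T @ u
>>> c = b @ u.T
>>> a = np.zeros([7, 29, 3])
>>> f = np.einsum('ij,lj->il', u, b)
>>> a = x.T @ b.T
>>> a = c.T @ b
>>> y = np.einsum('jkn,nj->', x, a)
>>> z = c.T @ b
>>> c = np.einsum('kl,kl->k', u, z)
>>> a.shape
(23, 29)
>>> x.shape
(29, 3, 23)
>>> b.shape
(19, 29)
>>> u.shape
(23, 29)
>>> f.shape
(23, 19)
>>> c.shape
(23,)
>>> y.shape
()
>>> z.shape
(23, 29)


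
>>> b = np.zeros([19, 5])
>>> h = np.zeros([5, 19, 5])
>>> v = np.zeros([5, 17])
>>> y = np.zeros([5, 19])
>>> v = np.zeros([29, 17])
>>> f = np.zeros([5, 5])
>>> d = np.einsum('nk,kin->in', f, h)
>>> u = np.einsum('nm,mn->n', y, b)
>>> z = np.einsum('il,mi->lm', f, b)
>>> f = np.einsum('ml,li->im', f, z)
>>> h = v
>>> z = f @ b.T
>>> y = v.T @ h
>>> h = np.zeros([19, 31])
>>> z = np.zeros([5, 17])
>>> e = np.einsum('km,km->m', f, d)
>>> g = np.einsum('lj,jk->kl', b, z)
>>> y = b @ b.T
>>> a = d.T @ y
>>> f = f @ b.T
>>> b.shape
(19, 5)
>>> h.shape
(19, 31)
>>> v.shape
(29, 17)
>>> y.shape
(19, 19)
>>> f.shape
(19, 19)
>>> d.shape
(19, 5)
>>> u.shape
(5,)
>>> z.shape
(5, 17)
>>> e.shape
(5,)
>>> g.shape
(17, 19)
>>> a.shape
(5, 19)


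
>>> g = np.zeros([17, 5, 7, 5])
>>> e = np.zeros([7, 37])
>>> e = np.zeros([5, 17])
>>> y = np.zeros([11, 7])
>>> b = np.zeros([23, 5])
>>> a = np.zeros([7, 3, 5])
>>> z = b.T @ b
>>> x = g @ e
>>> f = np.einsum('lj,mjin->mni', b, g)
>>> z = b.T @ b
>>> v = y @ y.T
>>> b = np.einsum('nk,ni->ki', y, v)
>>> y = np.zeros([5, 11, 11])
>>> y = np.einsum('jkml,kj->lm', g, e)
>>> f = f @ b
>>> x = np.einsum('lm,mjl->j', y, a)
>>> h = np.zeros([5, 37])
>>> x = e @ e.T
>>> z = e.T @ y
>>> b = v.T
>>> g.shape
(17, 5, 7, 5)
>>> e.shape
(5, 17)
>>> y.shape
(5, 7)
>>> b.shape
(11, 11)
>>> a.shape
(7, 3, 5)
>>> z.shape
(17, 7)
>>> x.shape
(5, 5)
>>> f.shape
(17, 5, 11)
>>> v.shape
(11, 11)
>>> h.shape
(5, 37)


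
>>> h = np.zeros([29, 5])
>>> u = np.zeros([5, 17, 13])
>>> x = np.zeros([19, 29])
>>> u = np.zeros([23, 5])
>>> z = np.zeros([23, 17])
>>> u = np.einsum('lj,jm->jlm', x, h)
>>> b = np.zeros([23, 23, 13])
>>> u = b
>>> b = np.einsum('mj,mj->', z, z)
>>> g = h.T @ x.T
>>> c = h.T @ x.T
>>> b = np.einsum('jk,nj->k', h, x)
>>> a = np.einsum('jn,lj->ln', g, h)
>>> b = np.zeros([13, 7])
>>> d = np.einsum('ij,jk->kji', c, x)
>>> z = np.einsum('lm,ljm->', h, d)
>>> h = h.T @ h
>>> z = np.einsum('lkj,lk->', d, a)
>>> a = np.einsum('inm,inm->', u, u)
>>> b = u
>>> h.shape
(5, 5)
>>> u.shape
(23, 23, 13)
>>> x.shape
(19, 29)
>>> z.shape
()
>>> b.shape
(23, 23, 13)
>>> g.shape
(5, 19)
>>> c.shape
(5, 19)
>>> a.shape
()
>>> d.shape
(29, 19, 5)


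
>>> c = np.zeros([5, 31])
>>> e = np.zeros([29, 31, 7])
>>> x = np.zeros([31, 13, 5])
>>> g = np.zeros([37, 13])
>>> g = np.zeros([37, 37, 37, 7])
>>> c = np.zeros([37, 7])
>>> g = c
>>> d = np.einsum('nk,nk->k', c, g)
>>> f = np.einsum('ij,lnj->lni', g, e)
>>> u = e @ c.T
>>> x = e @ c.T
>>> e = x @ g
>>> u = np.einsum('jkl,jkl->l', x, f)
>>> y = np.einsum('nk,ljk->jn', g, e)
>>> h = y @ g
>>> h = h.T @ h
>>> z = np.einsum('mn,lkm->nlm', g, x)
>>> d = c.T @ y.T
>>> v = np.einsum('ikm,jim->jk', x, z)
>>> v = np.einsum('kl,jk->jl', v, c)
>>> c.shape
(37, 7)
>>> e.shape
(29, 31, 7)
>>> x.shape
(29, 31, 37)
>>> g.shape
(37, 7)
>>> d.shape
(7, 31)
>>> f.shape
(29, 31, 37)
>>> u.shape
(37,)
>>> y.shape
(31, 37)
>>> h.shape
(7, 7)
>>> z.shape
(7, 29, 37)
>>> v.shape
(37, 31)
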